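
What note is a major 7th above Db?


A 7th spans 7 letter names, so from D we land on C
A major 7th = 11 semitones above Db
Spell C at that pitch: C
= C


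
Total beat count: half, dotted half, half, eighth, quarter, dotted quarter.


Reasoning:
Beat values:
  half = 2 beats
  dotted half = 3 beats
  half = 2 beats
  eighth = 0.5 beats
  quarter = 1 beat
  dotted quarter = 1.5 beats
Sum = 2 + 3 + 2 + 0.5 + 1 + 1.5
= 10 beats


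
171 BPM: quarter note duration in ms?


Let's work it out.
One quarter-note beat = 60000 / BPM = 60000 / 171 ms
Duration = 60000 / 171
= 350.9 ms


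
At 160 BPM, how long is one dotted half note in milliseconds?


Reasoning:
One quarter-note beat = 60000 / BPM = 60000 / 160 ms
Dotted half note = 3 × quarter note
Duration = 3 × 60000 / 160 = 180000 / 160
= 1125.0 ms


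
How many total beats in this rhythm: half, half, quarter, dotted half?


Step by step:
Beat values:
  half = 2 beats
  half = 2 beats
  quarter = 1 beat
  dotted half = 3 beats
Sum = 2 + 2 + 1 + 3
= 8 beats


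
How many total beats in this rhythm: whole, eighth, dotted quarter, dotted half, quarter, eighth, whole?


Beat values:
  whole = 4 beats
  eighth = 0.5 beats
  dotted quarter = 1.5 beats
  dotted half = 3 beats
  quarter = 1 beat
  eighth = 0.5 beats
  whole = 4 beats
Sum = 4 + 0.5 + 1.5 + 3 + 1 + 0.5 + 4
= 14.5 beats


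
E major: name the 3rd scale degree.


Solution.
Major scale pattern: W-W-H-W-W-W-H (2-2-1-2-2-2-1 semitones)
Starting from E:
  E + 2 semitones → F#
  F# + 2 semitones → G#
  G# + 1 semitone → A
  A + 2 semitones → B
  B + 2 semitones → C#
  C# + 2 semitones → D#
  D# + 1 semitone → E
Scale: E F# G# A B C# D#
Degree 3 = G#


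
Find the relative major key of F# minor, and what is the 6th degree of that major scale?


Let's work it out.
The relative major shares the key signature and is a minor 3rd above the minor tonic
A minor 3rd above F# is A
→ relative major of F# minor is A major
A major scale: A B C# D E F# G#
= A major; 6th degree = F#


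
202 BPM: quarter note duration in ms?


One quarter-note beat = 60000 / BPM = 60000 / 202 ms
Duration = 60000 / 202
= 297.0 ms


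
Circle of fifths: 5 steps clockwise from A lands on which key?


Solution.
Each clockwise step on the circle of fifths moves up a perfect 5th
From A: A → E → B → F#/Gb → Db → Ab
= Ab


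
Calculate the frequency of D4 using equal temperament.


Step by step:
f = 440 × 2^(n/12) where n = semitones from A4
D4: -7 semitones from A4
f = 440 × 2^(-7/12)
f = 293.66 Hz


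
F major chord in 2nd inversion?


Reasoning:
Root position: F A C
2nd inversion: move root and 3rd up an octave
Bass note: C
Notes (bottom to top) = C F A


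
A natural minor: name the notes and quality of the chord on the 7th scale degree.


A natural minor scale: A B C D E F G
Diatonic triad on degree 7 stacks scale notes 7, 2, 4: G B D
G→B = 4 semitones; G→D = 7 semitones → major triad
= G B D (major)


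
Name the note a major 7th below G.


Step by step:
A 7th spans 7 letter names, so from G we land on A
A major 7th = 11 semitones below G
Spell A at that pitch: Ab
= Ab


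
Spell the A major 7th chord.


Major 7th chord = root + major 3rd + perfect 5th + major 7th
Seventh chords stack in thirds, so the letter names are A-C-E-G
Root: A
Major 3rd above A: C#
Perfect 5th above A: E
Major 7th above A: G#
Chord = A C# E G#


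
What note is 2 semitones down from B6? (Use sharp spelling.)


Reasoning:
B6: chromatic position 11 in octave 6 → absolute = 6×12 + 11 = 83
Transpose down 2: 83 - 2 = 81
81 = 6×12 + 9 → A in octave 6
Result = A6


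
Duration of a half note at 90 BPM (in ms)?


One quarter-note beat = 60000 / BPM = 60000 / 90 ms
Half note = 2 × quarter note
Duration = 2 × 60000 / 90 = 120000 / 90
= 1333.3 ms


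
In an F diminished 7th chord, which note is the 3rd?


Step by step:
Diminished 7th chord = root + minor 3rd + diminished 5th + diminished 7th
Seventh chords stack in thirds, so the letter names are F-A-C-E
Root: F
Minor 3rd above F: Ab
Diminished 5th above F: Cb
Diminished 7th above F: Ebb
The 3rd = Ab


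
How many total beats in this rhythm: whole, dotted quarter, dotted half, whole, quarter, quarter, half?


Let's work it out.
Beat values:
  whole = 4 beats
  dotted quarter = 1.5 beats
  dotted half = 3 beats
  whole = 4 beats
  quarter = 1 beat
  quarter = 1 beat
  half = 2 beats
Sum = 4 + 1.5 + 3 + 4 + 1 + 1 + 2
= 16.5 beats


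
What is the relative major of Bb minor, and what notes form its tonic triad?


Step by step:
The relative major shares the key signature and is a minor 3rd above the minor tonic
A minor 3rd above Bb is Db
→ relative major of Bb minor is Db major
Tonic triad of Db major = root + major 3rd + perfect 5th = Db F Ab
= Db major; triad = Db F Ab


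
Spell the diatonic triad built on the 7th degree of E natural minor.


Solution.
E natural minor scale: E F# G A B C D
Diatonic triad on degree 7 stacks scale notes 7, 2, 4: D F# A
D→F# = 4 semitones; D→A = 7 semitones → major triad
= D F# A (major)


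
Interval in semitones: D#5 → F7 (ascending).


Let's work it out.
Absolute semitone position = octave×12 + chromatic position
D#5: 5×12 + 3 = 63
F7: 7×12 + 5 = 89
Difference = 89 - 63 = 26
= 26 semitones


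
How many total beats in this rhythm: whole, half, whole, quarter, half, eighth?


Working:
Beat values:
  whole = 4 beats
  half = 2 beats
  whole = 4 beats
  quarter = 1 beat
  half = 2 beats
  eighth = 0.5 beats
Sum = 4 + 2 + 4 + 1 + 2 + 0.5
= 13.5 beats


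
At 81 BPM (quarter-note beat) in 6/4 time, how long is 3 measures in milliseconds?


Quarter-note beat duration = 60000 / 81 ms
Beats per measure (6/4) = 6
One measure = 6 × 60000 / 81 = 360000 / 81 ms
3 measures = 3 × 360000 / 81 = 1080000 / 81
= 13333.3 ms


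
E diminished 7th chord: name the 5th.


Let's work it out.
Diminished 7th chord = root + minor 3rd + diminished 5th + diminished 7th
Seventh chords stack in thirds, so the letter names are E-G-B-D
Root: E
Minor 3rd above E: G
Diminished 5th above E: Bb
Diminished 7th above E: Db
The 5th = Bb


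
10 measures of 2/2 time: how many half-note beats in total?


Time signature 2/2: the bottom number 2 means the half note gets one count
The top number 2 means 2 half-note beats per measure
Total = 2 × 10 measures
= 20 half-note beats


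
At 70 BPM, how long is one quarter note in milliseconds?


Reasoning:
One quarter-note beat = 60000 / BPM = 60000 / 70 ms
Duration = 60000 / 70
= 857.1 ms


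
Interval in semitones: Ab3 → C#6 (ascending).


Reasoning:
Absolute semitone position = octave×12 + chromatic position
Ab3: 3×12 + 8 = 44
C#6: 6×12 + 1 = 73
Difference = 73 - 44 = 29
= 29 semitones


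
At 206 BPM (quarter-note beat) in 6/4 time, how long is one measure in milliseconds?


Quarter-note beat duration = 60000 / 206 ms
Beats per measure (6/4) = 6
One measure = 6 × 60000 / 206 = 360000 / 206 ms
= 1747.6 ms


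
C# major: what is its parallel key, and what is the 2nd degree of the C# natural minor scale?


Working:
Parallel keys share the same tonic but differ in mode
C# major → parallel is C# minor
C# natural minor scale: C# D# E F# G# A B
= C# minor; 2nd degree = D#


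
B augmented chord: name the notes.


Augmented triad = root + major 3rd (4 semitones) + augmented 5th (8 semitones)
A triad on B stacks thirds, so the chord tones use letter names B-D-F
Root: B
Major 3rd above B: D#
Augmented 5th above B: F##
Chord = B D# F##


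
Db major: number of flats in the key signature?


Flat major keys: C(0), F(1), Bb(2), Eb(3), Ab(4), Db(5), Gb(6), Cb(7)
Db major has 5 flats
Order of flats: Bb Eb Ab Db Gb Cb Fb → first 5: Bb, Eb, Ab, Db, Gb
= 5 flats


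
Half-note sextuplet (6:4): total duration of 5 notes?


Sextuplet: 6 notes occupy the space of 4 half notes
Space = 4 × 2 = 8 beats
Each sextuplet note = 8 / 6 = 4/3 beats
5 notes = 5 × 4/3 = 20/3
= 20/3 beats


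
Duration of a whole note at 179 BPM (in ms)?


One quarter-note beat = 60000 / BPM = 60000 / 179 ms
Whole note = 4 × quarter note
Duration = 4 × 60000 / 179 = 240000 / 179
= 1340.8 ms


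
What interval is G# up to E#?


Letter names: G → E spans 6 letter names → a 6th
Semitones: G# → E# = 9 half-steps
A 6th of 9 semitones is a major 6th
= major 6th


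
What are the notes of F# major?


Working:
Major scale pattern: W-W-H-W-W-W-H (2-2-1-2-2-2-1 semitones)
Starting from F#:
  F# + 2 semitones → G#
  G# + 2 semitones → A#
  A# + 1 semitone → B
  B + 2 semitones → C#
  C# + 2 semitones → D#
  D# + 2 semitones → E#
  E# + 1 semitone → F#
Scale = F# G# A# B C# D# E#


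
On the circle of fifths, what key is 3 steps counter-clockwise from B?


Each counter-clockwise step moves down a perfect 5th (= up a perfect 4th)
From B: B → E → A → D
= D


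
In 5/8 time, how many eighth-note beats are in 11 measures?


Step by step:
Time signature 5/8: the bottom number 8 means the eighth note gets one count
The top number 5 means 5 eighth-note beats per measure
Total = 5 × 11 measures
= 55 eighth-note beats


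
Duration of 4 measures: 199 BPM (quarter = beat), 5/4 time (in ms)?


Step by step:
Quarter-note beat duration = 60000 / 199 ms
Beats per measure (5/4) = 5
One measure = 5 × 60000 / 199 = 300000 / 199 ms
4 measures = 4 × 300000 / 199 = 1200000 / 199
= 6030.2 ms


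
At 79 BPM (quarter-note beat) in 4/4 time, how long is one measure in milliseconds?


Quarter-note beat duration = 60000 / 79 ms
Beats per measure (4/4) = 4
One measure = 4 × 60000 / 79 = 240000 / 79 ms
= 3038.0 ms


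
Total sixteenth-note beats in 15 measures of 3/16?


Working:
Time signature 3/16: the bottom number 16 means the sixteenth note gets one count
The top number 3 means 3 sixteenth-note beats per measure
Total = 3 × 15 measures
= 45 sixteenth-note beats


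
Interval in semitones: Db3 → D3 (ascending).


Absolute semitone position = octave×12 + chromatic position
Db3: 3×12 + 1 = 37
D3: 3×12 + 2 = 38
Difference = 38 - 37 = 1
= 1 semitone


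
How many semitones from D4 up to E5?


Solution.
Absolute semitone position = octave×12 + chromatic position
D4: 4×12 + 2 = 50
E5: 5×12 + 4 = 64
Difference = 64 - 50 = 14
= 14 semitones


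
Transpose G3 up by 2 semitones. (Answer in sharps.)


Working:
G3: chromatic position 7 in octave 3 → absolute = 3×12 + 7 = 43
Transpose up 2: 43 + 2 = 45
45 = 3×12 + 9 → A in octave 3
Result = A3


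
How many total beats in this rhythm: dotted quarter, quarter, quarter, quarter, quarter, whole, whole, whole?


Reasoning:
Beat values:
  dotted quarter = 1.5 beats
  quarter = 1 beat
  quarter = 1 beat
  quarter = 1 beat
  quarter = 1 beat
  whole = 4 beats
  whole = 4 beats
  whole = 4 beats
Sum = 1.5 + 1 + 1 + 1 + 1 + 4 + 4 + 4
= 17.5 beats


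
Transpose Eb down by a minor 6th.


Reasoning:
minor 6th: 6 letter names, 8 semitones
Letter: E - 5 → G
Pitch: Eb - 8 semitones, spelled as a G → G
= G


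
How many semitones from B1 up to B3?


Let's work it out.
Absolute semitone position = octave×12 + chromatic position
B1: 1×12 + 11 = 23
B3: 3×12 + 11 = 47
Difference = 47 - 23 = 24
= 24 semitones


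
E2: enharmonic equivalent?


Solution.
Enharmonic notes sound the same pitch but are spelled with different letter names
E and D## name the same pitch class
= D##2


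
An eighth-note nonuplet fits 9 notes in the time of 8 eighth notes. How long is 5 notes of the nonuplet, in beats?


Working:
Nonuplet: 9 notes occupy the space of 8 eighth notes
Space = 8 × 1/2 = 4 beats
Each nonuplet note = 4 / 9 = 4/9 beats
5 notes = 5 × 4/9 = 20/9
= 20/9 beats


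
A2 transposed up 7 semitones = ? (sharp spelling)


A2: chromatic position 9 in octave 2 → absolute = 2×12 + 9 = 33
Transpose up 7: 33 + 7 = 40
40 = 3×12 + 4 → E in octave 3
Result = E3


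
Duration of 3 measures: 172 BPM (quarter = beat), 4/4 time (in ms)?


Reasoning:
Quarter-note beat duration = 60000 / 172 ms
Beats per measure (4/4) = 4
One measure = 4 × 60000 / 172 = 240000 / 172 ms
3 measures = 3 × 240000 / 172 = 720000 / 172
= 4186.0 ms


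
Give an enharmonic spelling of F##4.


Step by step:
Enharmonic notes sound the same pitch but are spelled with different letter names
F## and G name the same pitch class
= G4


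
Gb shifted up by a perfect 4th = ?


Solution.
perfect 4th: 4 letter names, 5 semitones
Letter: G + 3 → C
Pitch: Gb + 5 semitones, spelled as a C → Cb
= Cb


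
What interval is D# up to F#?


Letter names: D → F spans 3 letter names → a 3rd
Semitones: D# → F# = 3 half-steps
A 3rd of 3 semitones is a minor 3rd
= minor 3rd


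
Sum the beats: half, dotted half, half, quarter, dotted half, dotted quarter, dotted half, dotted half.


Beat values:
  half = 2 beats
  dotted half = 3 beats
  half = 2 beats
  quarter = 1 beat
  dotted half = 3 beats
  dotted quarter = 1.5 beats
  dotted half = 3 beats
  dotted half = 3 beats
Sum = 2 + 3 + 2 + 1 + 3 + 1.5 + 3 + 3
= 18.5 beats


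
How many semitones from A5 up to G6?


Absolute semitone position = octave×12 + chromatic position
A5: 5×12 + 9 = 69
G6: 6×12 + 7 = 79
Difference = 79 - 69 = 10
= 10 semitones


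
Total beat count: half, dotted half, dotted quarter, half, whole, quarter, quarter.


Reasoning:
Beat values:
  half = 2 beats
  dotted half = 3 beats
  dotted quarter = 1.5 beats
  half = 2 beats
  whole = 4 beats
  quarter = 1 beat
  quarter = 1 beat
Sum = 2 + 3 + 1.5 + 2 + 4 + 1 + 1
= 14.5 beats


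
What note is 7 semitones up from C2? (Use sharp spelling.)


Solution.
C2: chromatic position 0 in octave 2 → absolute = 2×12 + 0 = 24
Transpose up 7: 24 + 7 = 31
31 = 2×12 + 7 → G in octave 2
Result = G2


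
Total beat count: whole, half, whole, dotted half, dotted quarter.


Let's work it out.
Beat values:
  whole = 4 beats
  half = 2 beats
  whole = 4 beats
  dotted half = 3 beats
  dotted quarter = 1.5 beats
Sum = 4 + 2 + 4 + 3 + 1.5
= 14.5 beats


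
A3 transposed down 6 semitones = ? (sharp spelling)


Solution.
A3: chromatic position 9 in octave 3 → absolute = 3×12 + 9 = 45
Transpose down 6: 45 - 6 = 39
39 = 3×12 + 3 → D# in octave 3
Result = D#3


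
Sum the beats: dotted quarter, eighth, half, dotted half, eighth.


Beat values:
  dotted quarter = 1.5 beats
  eighth = 0.5 beats
  half = 2 beats
  dotted half = 3 beats
  eighth = 0.5 beats
Sum = 1.5 + 0.5 + 2 + 3 + 0.5
= 7.5 beats


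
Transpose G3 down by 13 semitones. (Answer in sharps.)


Reasoning:
G3: chromatic position 7 in octave 3 → absolute = 3×12 + 7 = 43
Transpose down 13: 43 - 13 = 30
30 = 2×12 + 6 → F# in octave 2
Result = F#2


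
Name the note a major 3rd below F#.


Reasoning:
A 3rd spans 3 letter names, so from F we land on D
A major 3rd = 4 semitones below F#
Spell D at that pitch: D
= D


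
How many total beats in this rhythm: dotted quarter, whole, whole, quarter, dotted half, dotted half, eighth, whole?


Solution.
Beat values:
  dotted quarter = 1.5 beats
  whole = 4 beats
  whole = 4 beats
  quarter = 1 beat
  dotted half = 3 beats
  dotted half = 3 beats
  eighth = 0.5 beats
  whole = 4 beats
Sum = 1.5 + 4 + 4 + 1 + 3 + 3 + 0.5 + 4
= 21 beats


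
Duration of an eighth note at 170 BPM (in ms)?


Working:
One quarter-note beat = 60000 / BPM = 60000 / 170 ms
Eighth note = 1/2 × quarter note
Duration = 1/2 × 60000 / 170 = 30000 / 170
= 176.5 ms


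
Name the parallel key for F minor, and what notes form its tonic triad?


Solution.
Parallel keys share the same tonic but differ in mode
F minor → parallel is F major
Tonic triad of F major = F A C
= F major; triad = F A C


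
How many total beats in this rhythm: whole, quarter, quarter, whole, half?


Beat values:
  whole = 4 beats
  quarter = 1 beat
  quarter = 1 beat
  whole = 4 beats
  half = 2 beats
Sum = 4 + 1 + 1 + 4 + 2
= 12 beats


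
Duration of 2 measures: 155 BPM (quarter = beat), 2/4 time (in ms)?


Quarter-note beat duration = 60000 / 155 ms
Beats per measure (2/4) = 2
One measure = 2 × 60000 / 155 = 120000 / 155 ms
2 measures = 2 × 120000 / 155 = 240000 / 155
= 1548.4 ms


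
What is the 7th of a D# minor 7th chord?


Working:
Minor 7th chord = root + minor 3rd + perfect 5th + minor 7th
Seventh chords stack in thirds, so the letter names are D-F-A-C
Root: D#
Minor 3rd above D#: F#
Perfect 5th above D#: A#
Minor 7th above D#: C#
The 7th = C#


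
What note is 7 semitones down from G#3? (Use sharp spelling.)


Solution.
G#3: chromatic position 8 in octave 3 → absolute = 3×12 + 8 = 44
Transpose down 7: 44 - 7 = 37
37 = 3×12 + 1 → C# in octave 3
Result = C#3


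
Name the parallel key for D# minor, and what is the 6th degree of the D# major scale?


Solution.
Parallel keys share the same tonic but differ in mode
D# minor → parallel is D# major
D# major scale: D# E# F## G# A# B# C##
= D# major; 6th degree = B#


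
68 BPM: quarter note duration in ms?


Let's work it out.
One quarter-note beat = 60000 / BPM = 60000 / 68 ms
Duration = 60000 / 68
= 882.4 ms


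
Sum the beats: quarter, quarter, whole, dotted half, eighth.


Beat values:
  quarter = 1 beat
  quarter = 1 beat
  whole = 4 beats
  dotted half = 3 beats
  eighth = 0.5 beats
Sum = 1 + 1 + 4 + 3 + 0.5
= 9.5 beats


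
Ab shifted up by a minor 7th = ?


Solution.
minor 7th: 7 letter names, 10 semitones
Letter: A + 6 → G
Pitch: Ab + 10 semitones, spelled as a G → Gb
= Gb


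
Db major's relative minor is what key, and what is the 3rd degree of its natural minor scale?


Working:
The relative minor shares the major's key signature and starts on its 6th degree
6th degree = a major 6th above the tonic; a major 6th above Db is Bb
→ relative minor of Db major is Bb minor
Bb natural minor scale: Bb C Db Eb F Gb Ab
= Bb minor; 3rd degree = Db


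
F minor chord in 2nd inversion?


Root position: F Ab C
2nd inversion: move root and 3rd up an octave
Bass note: C
Notes (bottom to top) = C F Ab


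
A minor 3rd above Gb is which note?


Let's work it out.
A 3rd spans 3 letter names, so from G we land on B
A minor 3rd = 3 semitones above Gb
Spell B at that pitch: Bbb
= Bbb


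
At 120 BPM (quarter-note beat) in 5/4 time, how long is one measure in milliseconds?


Working:
Quarter-note beat duration = 60000 / 120 ms
Beats per measure (5/4) = 5
One measure = 5 × 60000 / 120 = 300000 / 120 ms
= 2500.0 ms


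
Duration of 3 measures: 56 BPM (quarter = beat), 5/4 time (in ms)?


Reasoning:
Quarter-note beat duration = 60000 / 56 ms
Beats per measure (5/4) = 5
One measure = 5 × 60000 / 56 = 300000 / 56 ms
3 measures = 3 × 300000 / 56 = 900000 / 56
= 16071.4 ms


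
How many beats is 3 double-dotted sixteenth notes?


Working:
Base sixteenth note = 1/4 beats
Dot 1 adds half the previous value: +1/8
Dot 2 adds half the previous value: +1/16
One double-dotted sixteenth = 1/4 + 1/8 + 1/16 = 7/16
3 of them = 3 × 7/16 = 21/16
= 21/16 beats


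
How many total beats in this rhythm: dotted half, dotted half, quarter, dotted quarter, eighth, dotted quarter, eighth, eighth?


Beat values:
  dotted half = 3 beats
  dotted half = 3 beats
  quarter = 1 beat
  dotted quarter = 1.5 beats
  eighth = 0.5 beats
  dotted quarter = 1.5 beats
  eighth = 0.5 beats
  eighth = 0.5 beats
Sum = 3 + 3 + 1 + 1.5 + 0.5 + 1.5 + 0.5 + 0.5
= 11.5 beats


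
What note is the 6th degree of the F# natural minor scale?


Natural minor scale pattern: W-H-W-W-H-W-W (2-1-2-2-1-2-2 semitones)
Starting from F#:
  F# + 2 semitones → G#
  G# + 1 semitone → A
  A + 2 semitones → B
  B + 2 semitones → C#
  C# + 1 semitone → D
  D + 2 semitones → E
  E + 2 semitones → F#
Scale: F# G# A B C# D E
Degree 6 = D


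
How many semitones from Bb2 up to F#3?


Absolute semitone position = octave×12 + chromatic position
Bb2: 2×12 + 10 = 34
F#3: 3×12 + 6 = 42
Difference = 42 - 34 = 8
= 8 semitones


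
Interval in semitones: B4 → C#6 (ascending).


Let's work it out.
Absolute semitone position = octave×12 + chromatic position
B4: 4×12 + 11 = 59
C#6: 6×12 + 1 = 73
Difference = 73 - 59 = 14
= 14 semitones


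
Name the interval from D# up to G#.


Let's work it out.
Letter names: D → G spans 4 letter names → a 4th
Semitones: D# → G# = 5 half-steps
A 4th of 5 semitones is a perfect 4th
= perfect 4th


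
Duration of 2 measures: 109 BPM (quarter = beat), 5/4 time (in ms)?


Solution.
Quarter-note beat duration = 60000 / 109 ms
Beats per measure (5/4) = 5
One measure = 5 × 60000 / 109 = 300000 / 109 ms
2 measures = 2 × 300000 / 109 = 600000 / 109
= 5504.6 ms


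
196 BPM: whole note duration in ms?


Solution.
One quarter-note beat = 60000 / BPM = 60000 / 196 ms
Whole note = 4 × quarter note
Duration = 4 × 60000 / 196 = 240000 / 196
= 1224.5 ms


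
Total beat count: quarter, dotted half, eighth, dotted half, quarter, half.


Solution.
Beat values:
  quarter = 1 beat
  dotted half = 3 beats
  eighth = 0.5 beats
  dotted half = 3 beats
  quarter = 1 beat
  half = 2 beats
Sum = 1 + 3 + 0.5 + 3 + 1 + 2
= 10.5 beats


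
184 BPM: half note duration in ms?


Reasoning:
One quarter-note beat = 60000 / BPM = 60000 / 184 ms
Half note = 2 × quarter note
Duration = 2 × 60000 / 184 = 120000 / 184
= 652.2 ms


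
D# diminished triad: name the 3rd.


Let's work it out.
Diminished triad = root + minor 3rd (3 semitones) + diminished 5th (6 semitones)
A triad on D# stacks thirds, so the chord tones use letter names D-F-A
Root: D#
Minor 3rd above D#: F#
Diminished 5th above D#: A
The 3rd = F#


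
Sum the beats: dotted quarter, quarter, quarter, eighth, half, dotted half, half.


Beat values:
  dotted quarter = 1.5 beats
  quarter = 1 beat
  quarter = 1 beat
  eighth = 0.5 beats
  half = 2 beats
  dotted half = 3 beats
  half = 2 beats
Sum = 1.5 + 1 + 1 + 0.5 + 2 + 3 + 2
= 11 beats


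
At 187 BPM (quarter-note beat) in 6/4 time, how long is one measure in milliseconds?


Working:
Quarter-note beat duration = 60000 / 187 ms
Beats per measure (6/4) = 6
One measure = 6 × 60000 / 187 = 360000 / 187 ms
= 1925.1 ms


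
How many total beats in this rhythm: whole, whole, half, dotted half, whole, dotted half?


Reasoning:
Beat values:
  whole = 4 beats
  whole = 4 beats
  half = 2 beats
  dotted half = 3 beats
  whole = 4 beats
  dotted half = 3 beats
Sum = 4 + 4 + 2 + 3 + 4 + 3
= 20 beats


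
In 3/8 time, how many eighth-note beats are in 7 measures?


Time signature 3/8: the bottom number 8 means the eighth note gets one count
The top number 3 means 3 eighth-note beats per measure
Total = 3 × 7 measures
= 21 eighth-note beats


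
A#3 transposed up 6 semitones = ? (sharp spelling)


Working:
A#3: chromatic position 10 in octave 3 → absolute = 3×12 + 10 = 46
Transpose up 6: 46 + 6 = 52
52 = 4×12 + 4 → E in octave 4
Result = E4


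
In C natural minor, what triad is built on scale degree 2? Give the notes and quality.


Let's work it out.
C natural minor scale: C D Eb F G Ab Bb
Diatonic triad on degree 2 stacks scale notes 2, 4, 6: D F Ab
D→F = 3 semitones; D→Ab = 6 semitones → diminished triad
= D F Ab (diminished)


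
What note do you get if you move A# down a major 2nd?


Solution.
major 2nd: 2 letter names, 2 semitones
Letter: A - 1 → G
Pitch: A# - 2 semitones, spelled as a G → G#
= G#


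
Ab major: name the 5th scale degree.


Reasoning:
Major scale pattern: W-W-H-W-W-W-H (2-2-1-2-2-2-1 semitones)
Starting from Ab:
  Ab + 2 semitones → Bb
  Bb + 2 semitones → C
  C + 1 semitone → Db
  Db + 2 semitones → Eb
  Eb + 2 semitones → F
  F + 2 semitones → G
  G + 1 semitone → Ab
Scale: Ab Bb C Db Eb F G
Degree 5 = Eb


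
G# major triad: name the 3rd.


Solution.
Major triad = root + major 3rd (4 semitones) + perfect 5th (7 semitones)
A triad on G# stacks thirds, so the chord tones use letter names G-B-D
Root: G#
Major 3rd above G#: B#
Perfect 5th above G#: D#
The 3rd = B#


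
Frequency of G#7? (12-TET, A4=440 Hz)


Working:
f = 440 × 2^(n/12) where n = semitones from A4
G#7: 35 semitones from A4
f = 440 × 2^(35/12)
f = 3322.44 Hz


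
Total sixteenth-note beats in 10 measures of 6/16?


Solution.
Time signature 6/16: the bottom number 16 means the sixteenth note gets one count
The top number 6 means 6 sixteenth-note beats per measure
Total = 6 × 10 measures
= 60 sixteenth-note beats


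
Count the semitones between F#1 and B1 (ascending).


Absolute semitone position = octave×12 + chromatic position
F#1: 1×12 + 6 = 18
B1: 1×12 + 11 = 23
Difference = 23 - 18 = 5
= 5 semitones


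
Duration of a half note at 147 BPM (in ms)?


Reasoning:
One quarter-note beat = 60000 / BPM = 60000 / 147 ms
Half note = 2 × quarter note
Duration = 2 × 60000 / 147 = 120000 / 147
= 816.3 ms


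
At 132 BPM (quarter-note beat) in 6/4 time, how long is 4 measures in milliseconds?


Quarter-note beat duration = 60000 / 132 ms
Beats per measure (6/4) = 6
One measure = 6 × 60000 / 132 = 360000 / 132 ms
4 measures = 4 × 360000 / 132 = 1440000 / 132
= 10909.1 ms


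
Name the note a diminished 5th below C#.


Step by step:
A 5th spans 5 letter names, so from C we land on F
A diminished 5th = 6 semitones below C#
Spell F at that pitch: F##
= F##


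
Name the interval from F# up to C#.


Working:
Letter names: F → C spans 5 letter names → a 5th
Semitones: F# → C# = 7 half-steps
A 5th of 7 semitones is a perfect 5th
= perfect 5th


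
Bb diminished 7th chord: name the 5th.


Working:
Diminished 7th chord = root + minor 3rd + diminished 5th + diminished 7th
Seventh chords stack in thirds, so the letter names are B-D-F-A
Root: Bb
Minor 3rd above Bb: Db
Diminished 5th above Bb: Fb
Diminished 7th above Bb: Abb
The 5th = Fb


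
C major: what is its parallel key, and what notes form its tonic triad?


Parallel keys share the same tonic but differ in mode
C major → parallel is C minor
Tonic triad of C minor = C Eb G
= C minor; triad = C Eb G


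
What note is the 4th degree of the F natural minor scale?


Working:
Natural minor scale pattern: W-H-W-W-H-W-W (2-1-2-2-1-2-2 semitones)
Starting from F:
  F + 2 semitones → G
  G + 1 semitone → Ab
  Ab + 2 semitones → Bb
  Bb + 2 semitones → C
  C + 1 semitone → Db
  Db + 2 semitones → Eb
  Eb + 2 semitones → F
Scale: F G Ab Bb C Db Eb
Degree 4 = Bb


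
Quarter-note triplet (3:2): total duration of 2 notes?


Reasoning:
Triplet: 3 notes occupy the space of 2 quarter notes
Space = 2 × 1 = 2 beats
Each triplet note = 2 / 3 = 2/3 beats
2 notes = 2 × 2/3 = 4/3
= 4/3 beats


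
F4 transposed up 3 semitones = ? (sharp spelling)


F4: chromatic position 5 in octave 4 → absolute = 4×12 + 5 = 53
Transpose up 3: 53 + 3 = 56
56 = 4×12 + 8 → G# in octave 4
Result = G#4


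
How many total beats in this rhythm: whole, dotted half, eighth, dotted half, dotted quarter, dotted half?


Solution.
Beat values:
  whole = 4 beats
  dotted half = 3 beats
  eighth = 0.5 beats
  dotted half = 3 beats
  dotted quarter = 1.5 beats
  dotted half = 3 beats
Sum = 4 + 3 + 0.5 + 3 + 1.5 + 3
= 15 beats


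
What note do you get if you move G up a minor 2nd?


minor 2nd: 2 letter names, 1 semitones
Letter: G + 1 → A
Pitch: G + 1 semitones, spelled as an A → Ab
= Ab


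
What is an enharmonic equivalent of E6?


Enharmonic notes sound the same pitch but are spelled with different letter names
E and Fb name the same pitch class
= Fb6


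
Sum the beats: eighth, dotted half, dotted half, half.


Reasoning:
Beat values:
  eighth = 0.5 beats
  dotted half = 3 beats
  dotted half = 3 beats
  half = 2 beats
Sum = 0.5 + 3 + 3 + 2
= 8.5 beats


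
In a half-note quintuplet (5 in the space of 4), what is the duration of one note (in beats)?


Working:
Quintuplet: 5 notes occupy the space of 4 half notes
Space = 4 × 2 = 8 beats
Each quintuplet note = 8 / 5 = 8/5 beats
= 8/5 beats


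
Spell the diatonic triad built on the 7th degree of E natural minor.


Solution.
E natural minor scale: E F# G A B C D
Diatonic triad on degree 7 stacks scale notes 7, 2, 4: D F# A
D→F# = 4 semitones; D→A = 7 semitones → major triad
= D F# A (major)


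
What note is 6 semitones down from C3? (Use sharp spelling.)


C3: chromatic position 0 in octave 3 → absolute = 3×12 + 0 = 36
Transpose down 6: 36 - 6 = 30
30 = 2×12 + 6 → F# in octave 2
Result = F#2


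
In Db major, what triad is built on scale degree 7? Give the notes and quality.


Reasoning:
Db major scale: Db Eb F Gb Ab Bb C
Diatonic triad on degree 7 stacks scale notes 7, 2, 4: C Eb Gb
C→Eb = 3 semitones; C→Gb = 6 semitones → diminished triad
= C Eb Gb (diminished)


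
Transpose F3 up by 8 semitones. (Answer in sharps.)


F3: chromatic position 5 in octave 3 → absolute = 3×12 + 5 = 41
Transpose up 8: 41 + 8 = 49
49 = 4×12 + 1 → C# in octave 4
Result = C#4


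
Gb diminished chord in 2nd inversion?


Root position: Gb Bbb Dbb
2nd inversion: move root and 3rd up an octave
Bass note: Dbb
Notes (bottom to top) = Dbb Gb Bbb


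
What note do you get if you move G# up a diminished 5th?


Step by step:
diminished 5th: 5 letter names, 6 semitones
Letter: G + 4 → D
Pitch: G# + 6 semitones, spelled as a D → D
= D


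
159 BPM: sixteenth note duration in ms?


Reasoning:
One quarter-note beat = 60000 / BPM = 60000 / 159 ms
Sixteenth note = 1/4 × quarter note
Duration = 1/4 × 60000 / 159 = 15000 / 159
= 94.3 ms


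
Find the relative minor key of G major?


Working:
The relative minor shares the major's key signature and starts on its 6th degree
6th degree = a major 6th above the tonic; a major 6th above G is E
→ relative minor of G major is E minor
= E minor


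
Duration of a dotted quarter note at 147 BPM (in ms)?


Solution.
One quarter-note beat = 60000 / BPM = 60000 / 147 ms
Dotted quarter note = 3/2 × quarter note
Duration = 3/2 × 60000 / 147 = 90000 / 147
= 612.2 ms


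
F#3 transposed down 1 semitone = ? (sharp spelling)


Step by step:
F#3: chromatic position 6 in octave 3 → absolute = 3×12 + 6 = 42
Transpose down 1: 42 - 1 = 41
41 = 3×12 + 5 → F in octave 3
Result = F3


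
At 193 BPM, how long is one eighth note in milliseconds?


Step by step:
One quarter-note beat = 60000 / BPM = 60000 / 193 ms
Eighth note = 1/2 × quarter note
Duration = 1/2 × 60000 / 193 = 30000 / 193
= 155.4 ms


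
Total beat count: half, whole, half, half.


Working:
Beat values:
  half = 2 beats
  whole = 4 beats
  half = 2 beats
  half = 2 beats
Sum = 2 + 4 + 2 + 2
= 10 beats


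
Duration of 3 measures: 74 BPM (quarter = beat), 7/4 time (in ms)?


Solution.
Quarter-note beat duration = 60000 / 74 ms
Beats per measure (7/4) = 7
One measure = 7 × 60000 / 74 = 420000 / 74 ms
3 measures = 3 × 420000 / 74 = 1260000 / 74
= 17027.0 ms


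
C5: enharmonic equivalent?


Enharmonic notes sound the same pitch but are spelled with different letter names
C and Dbb name the same pitch class
= Dbb5


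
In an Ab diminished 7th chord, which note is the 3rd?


Step by step:
Diminished 7th chord = root + minor 3rd + diminished 5th + diminished 7th
Seventh chords stack in thirds, so the letter names are A-C-E-G
Root: Ab
Minor 3rd above Ab: Cb
Diminished 5th above Ab: Ebb
Diminished 7th above Ab: Gbb
The 3rd = Cb


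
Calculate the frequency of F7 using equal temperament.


Working:
f = 440 × 2^(n/12) where n = semitones from A4
F7: 32 semitones from A4
f = 440 × 2^(32/12)
f = 2793.83 Hz


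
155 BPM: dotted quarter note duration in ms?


Let's work it out.
One quarter-note beat = 60000 / BPM = 60000 / 155 ms
Dotted quarter note = 3/2 × quarter note
Duration = 3/2 × 60000 / 155 = 90000 / 155
= 580.6 ms


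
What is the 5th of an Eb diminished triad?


Step by step:
Diminished triad = root + minor 3rd (3 semitones) + diminished 5th (6 semitones)
A triad on Eb stacks thirds, so the chord tones use letter names E-G-B
Root: Eb
Minor 3rd above Eb: Gb
Diminished 5th above Eb: Bbb
The 5th = Bbb


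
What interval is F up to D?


Letter names: F → D spans 6 letter names → a 6th
Semitones: F → D = 9 half-steps
A 6th of 9 semitones is a major 6th
= major 6th


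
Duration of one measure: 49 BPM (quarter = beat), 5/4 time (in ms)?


Step by step:
Quarter-note beat duration = 60000 / 49 ms
Beats per measure (5/4) = 5
One measure = 5 × 60000 / 49 = 300000 / 49 ms
= 6122.4 ms


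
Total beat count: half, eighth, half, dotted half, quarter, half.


Beat values:
  half = 2 beats
  eighth = 0.5 beats
  half = 2 beats
  dotted half = 3 beats
  quarter = 1 beat
  half = 2 beats
Sum = 2 + 0.5 + 2 + 3 + 1 + 2
= 10.5 beats


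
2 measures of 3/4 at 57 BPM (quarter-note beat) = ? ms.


Reasoning:
Quarter-note beat duration = 60000 / 57 ms
Beats per measure (3/4) = 3
One measure = 3 × 60000 / 57 = 180000 / 57 ms
2 measures = 2 × 180000 / 57 = 360000 / 57
= 6315.8 ms


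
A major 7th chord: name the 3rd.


Solution.
Major 7th chord = root + major 3rd + perfect 5th + major 7th
Seventh chords stack in thirds, so the letter names are A-C-E-G
Root: A
Major 3rd above A: C#
Perfect 5th above A: E
Major 7th above A: G#
The 3rd = C#


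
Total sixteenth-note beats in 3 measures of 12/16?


Time signature 12/16: the bottom number 16 means the sixteenth note gets one count
The top number 12 means 12 sixteenth-note beats per measure
Total = 12 × 3 measures
= 36 sixteenth-note beats


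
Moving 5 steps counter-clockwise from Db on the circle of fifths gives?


Each counter-clockwise step moves down a perfect 5th (= up a perfect 4th)
From Db: Db → F#/Gb → B → E → A → D
= D


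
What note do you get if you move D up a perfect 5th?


perfect 5th: 5 letter names, 7 semitones
Letter: D + 4 → A
Pitch: D + 7 semitones, spelled as an A → A
= A


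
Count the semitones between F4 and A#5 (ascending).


Reasoning:
Absolute semitone position = octave×12 + chromatic position
F4: 4×12 + 5 = 53
A#5: 5×12 + 10 = 70
Difference = 70 - 53 = 17
= 17 semitones


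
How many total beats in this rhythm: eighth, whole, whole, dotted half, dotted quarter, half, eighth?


Beat values:
  eighth = 0.5 beats
  whole = 4 beats
  whole = 4 beats
  dotted half = 3 beats
  dotted quarter = 1.5 beats
  half = 2 beats
  eighth = 0.5 beats
Sum = 0.5 + 4 + 4 + 3 + 1.5 + 2 + 0.5
= 15.5 beats


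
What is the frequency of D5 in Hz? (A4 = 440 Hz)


Solution.
f = 440 × 2^(n/12) where n = semitones from A4
D5: 5 semitones from A4
f = 440 × 2^(5/12)
f = 587.33 Hz


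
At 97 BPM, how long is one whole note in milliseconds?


Let's work it out.
One quarter-note beat = 60000 / BPM = 60000 / 97 ms
Whole note = 4 × quarter note
Duration = 4 × 60000 / 97 = 240000 / 97
= 2474.2 ms


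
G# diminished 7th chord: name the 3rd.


Step by step:
Diminished 7th chord = root + minor 3rd + diminished 5th + diminished 7th
Seventh chords stack in thirds, so the letter names are G-B-D-F
Root: G#
Minor 3rd above G#: B
Diminished 5th above G#: D
Diminished 7th above G#: F
The 3rd = B


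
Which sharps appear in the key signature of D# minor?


Solution.
Sharp minor keys follow the circle of fifths: A(0), E(1), B(2), F#(3), C#(4), G#(5), D#(6), A#(7)
D# minor has 6 sharps
Order of sharps: F# C# G# D# A# E# B# → first 6: F#, C#, G#, D#, A#, E#
= F#, C#, G#, D#, A#, E#


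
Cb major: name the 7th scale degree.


Let's work it out.
Major scale pattern: W-W-H-W-W-W-H (2-2-1-2-2-2-1 semitones)
Starting from Cb:
  Cb + 2 semitones → Db
  Db + 2 semitones → Eb
  Eb + 1 semitone → Fb
  Fb + 2 semitones → Gb
  Gb + 2 semitones → Ab
  Ab + 2 semitones → Bb
  Bb + 1 semitone → Cb
Scale: Cb Db Eb Fb Gb Ab Bb
Degree 7 = Bb


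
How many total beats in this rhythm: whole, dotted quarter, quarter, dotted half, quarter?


Solution.
Beat values:
  whole = 4 beats
  dotted quarter = 1.5 beats
  quarter = 1 beat
  dotted half = 3 beats
  quarter = 1 beat
Sum = 4 + 1.5 + 1 + 3 + 1
= 10.5 beats


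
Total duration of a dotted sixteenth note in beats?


Reasoning:
Base sixteenth note = 1/4 beats
Dot 1 adds half the previous value: +1/8
One dotted sixteenth = 1/4 + 1/8 = 3/8
= 3/8 beats


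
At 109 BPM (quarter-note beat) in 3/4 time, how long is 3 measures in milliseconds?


Step by step:
Quarter-note beat duration = 60000 / 109 ms
Beats per measure (3/4) = 3
One measure = 3 × 60000 / 109 = 180000 / 109 ms
3 measures = 3 × 180000 / 109 = 540000 / 109
= 4954.1 ms


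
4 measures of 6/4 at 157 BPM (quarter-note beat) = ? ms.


Let's work it out.
Quarter-note beat duration = 60000 / 157 ms
Beats per measure (6/4) = 6
One measure = 6 × 60000 / 157 = 360000 / 157 ms
4 measures = 4 × 360000 / 157 = 1440000 / 157
= 9172.0 ms


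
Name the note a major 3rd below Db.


Solution.
A 3rd spans 3 letter names, so from D we land on B
A major 3rd = 4 semitones below Db
Spell B at that pitch: Bbb
= Bbb


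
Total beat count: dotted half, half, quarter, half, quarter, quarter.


Beat values:
  dotted half = 3 beats
  half = 2 beats
  quarter = 1 beat
  half = 2 beats
  quarter = 1 beat
  quarter = 1 beat
Sum = 3 + 2 + 1 + 2 + 1 + 1
= 10 beats


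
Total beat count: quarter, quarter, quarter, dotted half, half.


Working:
Beat values:
  quarter = 1 beat
  quarter = 1 beat
  quarter = 1 beat
  dotted half = 3 beats
  half = 2 beats
Sum = 1 + 1 + 1 + 3 + 2
= 8 beats


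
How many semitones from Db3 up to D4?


Step by step:
Absolute semitone position = octave×12 + chromatic position
Db3: 3×12 + 1 = 37
D4: 4×12 + 2 = 50
Difference = 50 - 37 = 13
= 13 semitones


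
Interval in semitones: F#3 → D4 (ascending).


Let's work it out.
Absolute semitone position = octave×12 + chromatic position
F#3: 3×12 + 6 = 42
D4: 4×12 + 2 = 50
Difference = 50 - 42 = 8
= 8 semitones


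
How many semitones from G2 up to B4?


Reasoning:
Absolute semitone position = octave×12 + chromatic position
G2: 2×12 + 7 = 31
B4: 4×12 + 11 = 59
Difference = 59 - 31 = 28
= 28 semitones


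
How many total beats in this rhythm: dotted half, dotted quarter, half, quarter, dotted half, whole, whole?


Beat values:
  dotted half = 3 beats
  dotted quarter = 1.5 beats
  half = 2 beats
  quarter = 1 beat
  dotted half = 3 beats
  whole = 4 beats
  whole = 4 beats
Sum = 3 + 1.5 + 2 + 1 + 3 + 4 + 4
= 18.5 beats


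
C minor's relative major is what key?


The relative major shares the key signature and is a minor 3rd above the minor tonic
A minor 3rd above C is Eb
→ relative major of C minor is Eb major
= Eb major


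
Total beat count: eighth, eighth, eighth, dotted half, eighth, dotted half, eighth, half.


Solution.
Beat values:
  eighth = 0.5 beats
  eighth = 0.5 beats
  eighth = 0.5 beats
  dotted half = 3 beats
  eighth = 0.5 beats
  dotted half = 3 beats
  eighth = 0.5 beats
  half = 2 beats
Sum = 0.5 + 0.5 + 0.5 + 3 + 0.5 + 3 + 0.5 + 2
= 10.5 beats


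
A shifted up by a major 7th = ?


Let's work it out.
major 7th: 7 letter names, 11 semitones
Letter: A + 6 → G
Pitch: A + 11 semitones, spelled as a G → G#
= G#


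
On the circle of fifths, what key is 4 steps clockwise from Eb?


Working:
Each clockwise step on the circle of fifths moves up a perfect 5th
From Eb: Eb → Bb → F → C → G
= G


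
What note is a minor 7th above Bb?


Reasoning:
A 7th spans 7 letter names, so from B we land on A
A minor 7th = 10 semitones above Bb
Spell A at that pitch: Ab
= Ab
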